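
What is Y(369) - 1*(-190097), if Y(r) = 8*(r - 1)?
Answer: 193041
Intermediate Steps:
Y(r) = -8 + 8*r (Y(r) = 8*(-1 + r) = -8 + 8*r)
Y(369) - 1*(-190097) = (-8 + 8*369) - 1*(-190097) = (-8 + 2952) + 190097 = 2944 + 190097 = 193041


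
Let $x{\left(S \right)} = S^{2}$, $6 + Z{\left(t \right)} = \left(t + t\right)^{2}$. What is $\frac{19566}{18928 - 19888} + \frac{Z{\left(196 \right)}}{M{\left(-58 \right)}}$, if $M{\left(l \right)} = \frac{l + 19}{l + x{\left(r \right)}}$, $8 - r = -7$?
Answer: $- \frac{4105868939}{6240} \approx -6.5799 \cdot 10^{5}$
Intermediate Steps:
$r = 15$ ($r = 8 - -7 = 8 + 7 = 15$)
$Z{\left(t \right)} = -6 + 4 t^{2}$ ($Z{\left(t \right)} = -6 + \left(t + t\right)^{2} = -6 + \left(2 t\right)^{2} = -6 + 4 t^{2}$)
$M{\left(l \right)} = \frac{19 + l}{225 + l}$ ($M{\left(l \right)} = \frac{l + 19}{l + 15^{2}} = \frac{19 + l}{l + 225} = \frac{19 + l}{225 + l}$)
$\frac{19566}{18928 - 19888} + \frac{Z{\left(196 \right)}}{M{\left(-58 \right)}} = \frac{19566}{18928 - 19888} + \frac{-6 + 4 \cdot 196^{2}}{\frac{1}{225 - 58} \left(19 - 58\right)} = \frac{19566}{-960} + \frac{-6 + 4 \cdot 38416}{\frac{1}{167} \left(-39\right)} = 19566 \left(- \frac{1}{960}\right) + \frac{-6 + 153664}{\frac{1}{167} \left(-39\right)} = - \frac{3261}{160} + \frac{153658}{- \frac{39}{167}} = - \frac{3261}{160} + 153658 \left(- \frac{167}{39}\right) = - \frac{3261}{160} - \frac{25660886}{39} = - \frac{4105868939}{6240}$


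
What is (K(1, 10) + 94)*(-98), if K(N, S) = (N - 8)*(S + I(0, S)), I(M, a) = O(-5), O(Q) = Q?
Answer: -5782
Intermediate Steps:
I(M, a) = -5
K(N, S) = (-8 + N)*(-5 + S) (K(N, S) = (N - 8)*(S - 5) = (-8 + N)*(-5 + S))
(K(1, 10) + 94)*(-98) = ((40 - 8*10 - 5*1 + 1*10) + 94)*(-98) = ((40 - 80 - 5 + 10) + 94)*(-98) = (-35 + 94)*(-98) = 59*(-98) = -5782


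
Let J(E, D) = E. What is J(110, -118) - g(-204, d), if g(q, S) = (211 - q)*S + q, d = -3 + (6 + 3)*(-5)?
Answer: 20234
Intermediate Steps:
d = -48 (d = -3 + 9*(-5) = -3 - 45 = -48)
g(q, S) = q + S*(211 - q) (g(q, S) = S*(211 - q) + q = q + S*(211 - q))
J(110, -118) - g(-204, d) = 110 - (-204 + 211*(-48) - 1*(-48)*(-204)) = 110 - (-204 - 10128 - 9792) = 110 - 1*(-20124) = 110 + 20124 = 20234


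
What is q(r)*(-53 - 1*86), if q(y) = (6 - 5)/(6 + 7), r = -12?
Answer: -139/13 ≈ -10.692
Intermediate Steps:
q(y) = 1/13
q(r)*(-53 - 1*86) = (-53 - 1*86)/13 = (-53 - 86)/13 = (1/13)*(-139) = -139/13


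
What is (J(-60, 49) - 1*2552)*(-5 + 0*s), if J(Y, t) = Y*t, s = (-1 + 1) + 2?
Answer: 27460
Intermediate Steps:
s = 2 (s = 0 + 2 = 2)
(J(-60, 49) - 1*2552)*(-5 + 0*s) = (-60*49 - 1*2552)*(-5 + 0*2) = (-2940 - 2552)*(-5 + 0) = -5492*(-5) = 27460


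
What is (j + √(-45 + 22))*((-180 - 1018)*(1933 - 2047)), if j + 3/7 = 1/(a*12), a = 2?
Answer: -739765/14 + 136572*I*√23 ≈ -52840.0 + 6.5498e+5*I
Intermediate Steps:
j = -65/168 (j = -3/7 + 1/(2*12) = -3/7 + 1/24 = -65/168 ≈ -0.38690)
(j + √(-45 + 22))*((-180 - 1018)*(1933 - 2047)) = (-65/168 + √(-45 + 22))*((-180 - 1018)*(1933 - 2047)) = (-65/168 + √(-23))*(-1198*(-114)) = (-65/168 + I*√23)*136572 = -739765/14 + 136572*I*√23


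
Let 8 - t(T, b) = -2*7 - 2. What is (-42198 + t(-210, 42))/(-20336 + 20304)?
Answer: 21087/16 ≈ 1317.9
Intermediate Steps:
t(T, b) = 24 (t(T, b) = 8 - (-2*7 - 2) = 8 - (-14 - 2) = 8 - 1*(-16) = 8 + 16 = 24)
(-42198 + t(-210, 42))/(-20336 + 20304) = (-42198 + 24)/(-20336 + 20304) = -42174/(-32) = -42174*(-1/32) = 21087/16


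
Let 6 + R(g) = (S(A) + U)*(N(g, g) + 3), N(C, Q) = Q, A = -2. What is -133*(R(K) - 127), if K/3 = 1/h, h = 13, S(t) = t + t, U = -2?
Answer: 263473/13 ≈ 20267.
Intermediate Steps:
S(t) = 2*t
K = 3/13 ≈ 0.23077
R(g) = -24 - 6*g (R(g) = -6 + (2*(-2) - 2)*(g + 3) = -6 + (-4 - 2)*(3 + g) = -6 - 6*(3 + g) = -6 + (-18 - 6*g) = -24 - 6*g)
-133*(R(K) - 127) = -133*((-24 - 6*3/13) - 127) = -133*((-24 - 18/13) - 127) = -133*(-330/13 - 127) = -133*(-1981/13) = 263473/13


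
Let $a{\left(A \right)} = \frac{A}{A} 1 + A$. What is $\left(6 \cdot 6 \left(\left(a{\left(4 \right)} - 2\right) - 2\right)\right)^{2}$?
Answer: $1296$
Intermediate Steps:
$a{\left(A \right)} = 1 + A$ ($a{\left(A \right)} = 1 \cdot 1 + A = 1 + A$)
$\left(6 \cdot 6 \left(\left(a{\left(4 \right)} - 2\right) - 2\right)\right)^{2} = \left(6 \cdot 6 \left(\left(\left(1 + 4\right) - 2\right) - 2\right)\right)^{2} = \left(36 \left(\left(5 - 2\right) - 2\right)\right)^{2} = \left(36 \left(3 - 2\right)\right)^{2} = \left(36 \cdot 1\right)^{2} = 36^{2} = 1296$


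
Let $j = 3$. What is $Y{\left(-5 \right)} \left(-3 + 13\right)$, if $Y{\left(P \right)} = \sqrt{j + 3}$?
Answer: $10 \sqrt{6} \approx 24.495$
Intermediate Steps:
$Y{\left(P \right)} = \sqrt{6}$ ($Y{\left(P \right)} = \sqrt{3 + 3} = \sqrt{6}$)
$Y{\left(-5 \right)} \left(-3 + 13\right) = \sqrt{6} \left(-3 + 13\right) = \sqrt{6} \cdot 10 = 10 \sqrt{6}$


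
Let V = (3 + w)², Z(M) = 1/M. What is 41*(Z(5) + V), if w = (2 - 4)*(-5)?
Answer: 34686/5 ≈ 6937.2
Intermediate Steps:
w = 10 (w = -2*(-5) = 10)
V = 169 (V = (3 + 10)² = 13² = 169)
41*(Z(5) + V) = 41*(1/5 + 169) = 41*(⅕ + 169) = 41*(846/5) = 34686/5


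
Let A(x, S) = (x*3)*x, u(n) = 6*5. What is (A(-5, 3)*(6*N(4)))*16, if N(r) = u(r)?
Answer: 216000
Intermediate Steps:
u(n) = 30
N(r) = 30
A(x, S) = 3*x² (A(x, S) = (3*x)*x = 3*x²)
(A(-5, 3)*(6*N(4)))*16 = ((3*(-5)²)*(6*30))*16 = ((3*25)*180)*16 = (75*180)*16 = 13500*16 = 216000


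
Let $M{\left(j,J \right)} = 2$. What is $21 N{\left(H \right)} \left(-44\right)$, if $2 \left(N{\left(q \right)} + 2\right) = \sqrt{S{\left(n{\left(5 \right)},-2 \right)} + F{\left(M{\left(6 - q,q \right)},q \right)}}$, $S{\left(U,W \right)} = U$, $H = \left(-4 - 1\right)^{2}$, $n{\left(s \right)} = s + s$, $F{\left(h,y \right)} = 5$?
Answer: $1848 - 462 \sqrt{15} \approx 58.682$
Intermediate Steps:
$n{\left(s \right)} = 2 s$
$H = 25$ ($H = \left(-5\right)^{2} = 25$)
$N{\left(q \right)} = -2 + \frac{\sqrt{15}}{2}$ ($N{\left(q \right)} = -2 + \frac{\sqrt{2 \cdot 5 + 5}}{2} = -2 + \frac{\sqrt{10 + 5}}{2} = -2 + \frac{\sqrt{15}}{2}$)
$21 N{\left(H \right)} \left(-44\right) = 21 \left(-2 + \frac{\sqrt{15}}{2}\right) \left(-44\right) = \left(-42 + \frac{21 \sqrt{15}}{2}\right) \left(-44\right) = 1848 - 462 \sqrt{15}$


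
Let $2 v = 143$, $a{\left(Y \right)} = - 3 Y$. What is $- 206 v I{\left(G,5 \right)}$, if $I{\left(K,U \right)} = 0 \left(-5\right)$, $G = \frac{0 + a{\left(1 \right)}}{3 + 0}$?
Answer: $0$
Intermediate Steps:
$v = \frac{143}{2}$ ($v = \frac{1}{2} \cdot 143 = \frac{143}{2} \approx 71.5$)
$G = -1$ ($G = \frac{0 - 3}{3 + 0} = \frac{0 - 3}{3} = \left(-3\right) \frac{1}{3} = -1$)
$I{\left(K,U \right)} = 0$
$- 206 v I{\left(G,5 \right)} = \left(-206\right) \frac{143}{2} \cdot 0 = \left(-14729\right) 0 = 0$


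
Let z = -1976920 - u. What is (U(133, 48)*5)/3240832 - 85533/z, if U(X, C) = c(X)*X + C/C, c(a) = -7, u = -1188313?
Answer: 45588510151/425957133504 ≈ 0.10703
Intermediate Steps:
U(X, C) = 1 - 7*X (U(X, C) = -7*X + C/C = -7*X + 1 = 1 - 7*X)
z = -788607 (z = -1976920 - 1*(-1188313) = -1976920 + 1188313 = -788607)
(U(133, 48)*5)/3240832 - 85533/z = ((1 - 7*133)*5)/3240832 - 85533/(-788607) = ((1 - 931)*5)*(1/3240832) - 85533*(-1/788607) = -930*5*(1/3240832) + 28511/262869 = -4650*1/3240832 + 28511/262869 = -2325/1620416 + 28511/262869 = 45588510151/425957133504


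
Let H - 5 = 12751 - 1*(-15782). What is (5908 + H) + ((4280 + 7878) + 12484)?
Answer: 59088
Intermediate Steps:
H = 28538 (H = 5 + (12751 - 1*(-15782)) = 5 + (12751 + 15782) = 5 + 28533 = 28538)
(5908 + H) + ((4280 + 7878) + 12484) = (5908 + 28538) + ((4280 + 7878) + 12484) = 34446 + (12158 + 12484) = 34446 + 24642 = 59088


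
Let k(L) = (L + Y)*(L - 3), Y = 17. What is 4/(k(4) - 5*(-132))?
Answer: 4/681 ≈ 0.0058737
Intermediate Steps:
k(L) = (-3 + L)*(17 + L) (k(L) = (L + 17)*(L - 3) = (17 + L)*(-3 + L) = (-3 + L)*(17 + L))
4/(k(4) - 5*(-132)) = 4/((-51 + 4**2 + 14*4) - 5*(-132)) = 4/((-51 + 16 + 56) + 660) = 4/(21 + 660) = 4/681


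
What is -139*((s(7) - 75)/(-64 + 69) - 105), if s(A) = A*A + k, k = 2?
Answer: 76311/5 ≈ 15262.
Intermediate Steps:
s(A) = 2 + A² (s(A) = A*A + 2 = A² + 2 = 2 + A²)
-139*((s(7) - 75)/(-64 + 69) - 105) = -139*(((2 + 7²) - 75)/(-64 + 69) - 105) = -139*(((2 + 49) - 75)/5 - 105) = -139*((51 - 75)*(⅕) - 105) = -139*(-24*⅕ - 105) = -139*(-24/5 - 105) = -139*(-549/5) = 76311/5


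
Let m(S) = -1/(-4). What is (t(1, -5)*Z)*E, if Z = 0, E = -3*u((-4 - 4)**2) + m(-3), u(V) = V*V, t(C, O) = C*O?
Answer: 0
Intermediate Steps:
m(S) = 1/4 (m(S) = -1*(-1/4) = 1/4)
u(V) = V**2
E = -49151/4 (E = -3*(-4 - 4)**4 + 1/4 = -3*((-8)**2)**2 + 1/4 = -3*64**2 + 1/4 = -3*4096 + 1/4 = -12288 + 1/4 = -49151/4 ≈ -12288.)
(t(1, -5)*Z)*E = ((1*(-5))*0)*(-49151/4) = -5*0*(-49151/4) = 0*(-49151/4) = 0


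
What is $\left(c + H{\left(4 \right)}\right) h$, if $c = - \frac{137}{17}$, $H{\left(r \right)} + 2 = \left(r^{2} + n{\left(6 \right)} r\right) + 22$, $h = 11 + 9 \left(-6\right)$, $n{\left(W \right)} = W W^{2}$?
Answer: $- \frac{652009}{17} \approx -38354.0$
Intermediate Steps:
$n{\left(W \right)} = W^{3}$
$h = -43$ ($h = 11 - 54 = -43$)
$H{\left(r \right)} = 20 + r^{2} + 216 r$ ($H{\left(r \right)} = -2 + \left(\left(r^{2} + 6^{3} r\right) + 22\right) = -2 + \left(\left(r^{2} + 216 r\right) + 22\right) = -2 + \left(22 + r^{2} + 216 r\right) = 20 + r^{2} + 216 r$)
$c = - \frac{137}{17}$ ($c = \left(-137\right) \frac{1}{17} = - \frac{137}{17} \approx -8.0588$)
$\left(c + H{\left(4 \right)}\right) h = \left(- \frac{137}{17} + \left(20 + 4^{2} + 216 \cdot 4\right)\right) \left(-43\right) = \left(- \frac{137}{17} + \left(20 + 16 + 864\right)\right) \left(-43\right) = \left(- \frac{137}{17} + 900\right) \left(-43\right) = \frac{15163}{17} \left(-43\right) = - \frac{652009}{17}$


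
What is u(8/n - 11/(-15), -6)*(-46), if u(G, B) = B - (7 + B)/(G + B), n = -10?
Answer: 24426/91 ≈ 268.42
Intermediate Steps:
u(G, B) = B - (7 + B)/(B + G)
u(8/n - 11/(-15), -6)*(-46) = ((-7 + (-6)² - 1*(-6) - 6*(8/(-10) - 11/(-15)))/(-6 + (8/(-10) - 11/(-15))))*(-46) = ((-7 + 36 + 6 - 6*(8*(-⅒) - 11*(-1/15)))/(-6 + (8*(-⅒) - 11*(-1/15))))*(-46) = ((-7 + 36 + 6 - 6*(-⅘ + 11/15))/(-6 + (-⅘ + 11/15)))*(-46) = ((-7 + 36 + 6 - 6*(-1/15))/(-6 - 1/15))*(-46) = ((-7 + 36 + 6 + ⅖)/(-91/15))*(-46) = -15/91*177/5*(-46) = -531/91*(-46) = 24426/91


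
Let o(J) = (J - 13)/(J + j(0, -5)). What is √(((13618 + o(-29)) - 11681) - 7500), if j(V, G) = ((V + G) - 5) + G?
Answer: I*√2692030/22 ≈ 74.579*I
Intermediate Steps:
j(V, G) = -5 + V + 2*G (j(V, G) = ((G + V) - 5) + G = (-5 + G + V) + G = -5 + V + 2*G)
o(J) = (-13 + J)/(-15 + J) (o(J) = (J - 13)/(J + (-5 + 0 + 2*(-5))) = (-13 + J)/(J + (-5 + 0 - 10)) = (-13 + J)/(J - 15) = (-13 + J)/(-15 + J))
√(((13618 + o(-29)) - 11681) - 7500) = √(((13618 + (-13 - 29)/(-15 - 29)) - 11681) - 7500) = √(((13618 - 42/(-44)) - 11681) - 7500) = √(((13618 - 1/44*(-42)) - 11681) - 7500) = √(((13618 + 21/22) - 11681) - 7500) = √((299617/22 - 11681) - 7500) = √(42635/22 - 7500) = √(-122365/22) = I*√2692030/22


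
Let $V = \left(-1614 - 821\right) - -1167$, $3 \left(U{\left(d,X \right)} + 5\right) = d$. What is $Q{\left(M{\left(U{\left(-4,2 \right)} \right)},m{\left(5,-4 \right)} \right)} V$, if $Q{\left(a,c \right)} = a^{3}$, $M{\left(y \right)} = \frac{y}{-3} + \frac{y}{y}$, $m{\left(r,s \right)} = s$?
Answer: $- \frac{27835136}{729} \approx -38183.0$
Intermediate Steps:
$U{\left(d,X \right)} = -5 + \frac{d}{3}$
$M{\left(y \right)} = 1 - \frac{y}{3}$ ($M{\left(y \right)} = y \left(- \frac{1}{3}\right) + 1 = - \frac{y}{3} + 1 = 1 - \frac{y}{3}$)
$V = -1268$ ($V = \left(-1614 - 821\right) + 1167 = -2435 + 1167 = -1268$)
$Q{\left(M{\left(U{\left(-4,2 \right)} \right)},m{\left(5,-4 \right)} \right)} V = \left(1 - \frac{-5 + \frac{1}{3} \left(-4\right)}{3}\right)^{3} \left(-1268\right) = \left(1 - \frac{-5 - \frac{4}{3}}{3}\right)^{3} \left(-1268\right) = \left(1 - - \frac{19}{9}\right)^{3} \left(-1268\right) = \left(1 + \frac{19}{9}\right)^{3} \left(-1268\right) = \left(\frac{28}{9}\right)^{3} \left(-1268\right) = \frac{21952}{729} \left(-1268\right) = - \frac{27835136}{729}$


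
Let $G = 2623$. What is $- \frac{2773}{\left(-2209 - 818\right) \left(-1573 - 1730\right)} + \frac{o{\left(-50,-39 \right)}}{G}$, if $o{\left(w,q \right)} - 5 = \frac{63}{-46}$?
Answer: $\frac{1335111593}{1206360523098} \approx 0.0011067$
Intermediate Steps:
$o{\left(w,q \right)} = \frac{167}{46}$ ($o{\left(w,q \right)} = 5 + \frac{63}{-46} = 5 + 63 \left(- \frac{1}{46}\right) = 5 - \frac{63}{46} = \frac{167}{46}$)
$- \frac{2773}{\left(-2209 - 818\right) \left(-1573 - 1730\right)} + \frac{o{\left(-50,-39 \right)}}{G} = - \frac{2773}{\left(-2209 - 818\right) \left(-1573 - 1730\right)} + \frac{167}{46 \cdot 2623} = - \frac{2773}{\left(-3027\right) \left(-3303\right)} + \frac{167}{46} \cdot \frac{1}{2623} = - \frac{2773}{9998181} + \frac{167}{120658} = \frac{1335111593}{1206360523098}$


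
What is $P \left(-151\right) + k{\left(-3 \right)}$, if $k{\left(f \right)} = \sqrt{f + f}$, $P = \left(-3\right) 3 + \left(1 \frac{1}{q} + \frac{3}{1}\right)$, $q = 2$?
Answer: $\frac{1661}{2} + i \sqrt{6} \approx 830.5 + 2.4495 i$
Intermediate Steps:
$P = - \frac{11}{2}$ ($P = \left(-3\right) 3 + \left(1 \cdot \frac{1}{2} + \frac{3}{1}\right) = -9 + \left(1 \cdot \frac{1}{2} + 3 \cdot 1\right) = -9 + \left(\frac{1}{2} + 3\right) = -9 + \frac{7}{2} = - \frac{11}{2} \approx -5.5$)
$k{\left(f \right)} = \sqrt{2} \sqrt{f}$ ($k{\left(f \right)} = \sqrt{2 f} = \sqrt{2} \sqrt{f}$)
$P \left(-151\right) + k{\left(-3 \right)} = \left(- \frac{11}{2}\right) \left(-151\right) + \sqrt{2} \sqrt{-3} = \frac{1661}{2} + \sqrt{2} i \sqrt{3} = \frac{1661}{2} + i \sqrt{6}$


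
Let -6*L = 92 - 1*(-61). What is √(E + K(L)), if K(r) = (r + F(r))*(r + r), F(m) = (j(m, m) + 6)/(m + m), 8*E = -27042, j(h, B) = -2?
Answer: 19*I*√23/2 ≈ 45.56*I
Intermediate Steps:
E = -13521/4 (E = (⅛)*(-27042) = -13521/4 ≈ -3380.3)
F(m) = 2/m (F(m) = (-2 + 6)/(m + m) = 4/((2*m)) = 4*(1/(2*m)) = 2/m)
L = -51/2 (L = -(92 - 1*(-61))/6 = -(92 + 61)/6 = -⅙*153 = -51/2 ≈ -25.500)
K(r) = 2*r*(r + 2/r) (K(r) = (r + 2/r)*(r + r) = (r + 2/r)*(2*r) = 2*r*(r + 2/r))
√(E + K(L)) = √(-13521/4 + (4 + 2*(-51/2)²)) = √(-13521/4 + (4 + 2*(2601/4))) = √(-13521/4 + (4 + 2601/2)) = √(-13521/4 + 2609/2) = √(-8303/4) = 19*I*√23/2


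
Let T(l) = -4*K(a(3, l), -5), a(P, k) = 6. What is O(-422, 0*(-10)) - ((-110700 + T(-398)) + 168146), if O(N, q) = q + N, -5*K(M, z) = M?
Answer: -289364/5 ≈ -57873.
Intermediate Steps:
K(M, z) = -M/5
O(N, q) = N + q
T(l) = 24/5 (T(l) = -(-4)*6/5 = -4*(-6/5) = 24/5)
O(-422, 0*(-10)) - ((-110700 + T(-398)) + 168146) = (-422 + 0*(-10)) - ((-110700 + 24/5) + 168146) = (-422 + 0) - (-553476/5 + 168146) = -422 - 1*287254/5 = -422 - 287254/5 = -289364/5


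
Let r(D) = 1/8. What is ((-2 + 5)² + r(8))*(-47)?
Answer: -3431/8 ≈ -428.88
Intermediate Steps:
r(D) = ⅛
((-2 + 5)² + r(8))*(-47) = ((-2 + 5)² + ⅛)*(-47) = (3² + ⅛)*(-47) = (9 + ⅛)*(-47) = (73/8)*(-47) = -3431/8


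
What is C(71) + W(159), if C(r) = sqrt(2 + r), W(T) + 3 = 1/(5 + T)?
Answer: -491/164 + sqrt(73) ≈ 5.5501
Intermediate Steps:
W(T) = -3 + 1/(5 + T)
C(71) + W(159) = sqrt(2 + 71) + (-14 - 3*159)/(5 + 159) = sqrt(73) + (-14 - 477)/164 = sqrt(73) + (1/164)*(-491) = sqrt(73) - 491/164 = -491/164 + sqrt(73)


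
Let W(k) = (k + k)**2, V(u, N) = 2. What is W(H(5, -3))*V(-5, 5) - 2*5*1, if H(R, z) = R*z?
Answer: 1790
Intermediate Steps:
W(k) = 4*k**2 (W(k) = (2*k)**2 = 4*k**2)
W(H(5, -3))*V(-5, 5) - 2*5*1 = (4*(5*(-3))**2)*2 - 2*5*1 = (4*(-15)**2)*2 - 10*1 = (4*225)*2 - 10 = 900*2 - 10 = 1800 - 10 = 1790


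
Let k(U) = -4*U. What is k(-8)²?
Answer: 1024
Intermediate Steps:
k(-8)² = (-4*(-8))² = 32² = 1024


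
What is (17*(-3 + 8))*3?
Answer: 255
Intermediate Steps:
(17*(-3 + 8))*3 = (17*5)*3 = 85*3 = 255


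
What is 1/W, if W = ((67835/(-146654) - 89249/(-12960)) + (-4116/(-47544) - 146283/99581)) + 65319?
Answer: 26781311288000160/1749463490885340584929 ≈ 1.5308e-5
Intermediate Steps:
W = 1749463490885340584929/26781311288000160 (W = ((67835*(-1/146654) - 89249*(-1/12960)) + (-4116*(-1/47544) - 146283*1/99581)) + 65319 = ((-67835/146654 + 89249/12960) + (49/566 - 146283/99581)) + 65319 = (6104790623/950317920 - 77916709/56362846) + 65319 = 135018864458133889/26781311288000160 + 65319 = 1749463490885340584929/26781311288000160 ≈ 65324.)
1/W = 1/(1749463490885340584929/26781311288000160) = 26781311288000160/1749463490885340584929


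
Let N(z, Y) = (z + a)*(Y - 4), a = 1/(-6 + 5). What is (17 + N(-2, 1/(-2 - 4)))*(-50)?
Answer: -1475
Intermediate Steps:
a = -1 (a = 1/(-1) = -1)
N(z, Y) = (-1 + z)*(-4 + Y) (N(z, Y) = (z - 1)*(Y - 4) = (-1 + z)*(-4 + Y))
(17 + N(-2, 1/(-2 - 4)))*(-50) = (17 + (4 - 1/(-2 - 4) - 4*(-2) - 2/(-2 - 4)))*(-50) = (17 + (4 - 1/(-6) + 8 - 2/(-6)))*(-50) = (17 + (4 - 1*(-⅙) + 8 - ⅙*(-2)))*(-50) = (17 + (4 + ⅙ + 8 + ⅓))*(-50) = (17 + 25/2)*(-50) = (59/2)*(-50) = -1475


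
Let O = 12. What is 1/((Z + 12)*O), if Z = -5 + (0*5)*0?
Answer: 1/84 ≈ 0.011905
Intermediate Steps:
Z = -5 (Z = -5 + 0*0 = -5 + 0 = -5)
1/((Z + 12)*O) = 1/((-5 + 12)*12) = 1/(7*12) = 1/84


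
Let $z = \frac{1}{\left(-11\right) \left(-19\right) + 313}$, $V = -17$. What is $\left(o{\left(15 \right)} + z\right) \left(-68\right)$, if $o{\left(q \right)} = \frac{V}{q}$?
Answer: $\frac{100402}{1305} \approx 76.936$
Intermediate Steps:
$z = \frac{1}{522}$ ($z = \frac{1}{209 + 313} = \frac{1}{522} \approx 0.0019157$)
$o{\left(q \right)} = - \frac{17}{q}$
$\left(o{\left(15 \right)} + z\right) \left(-68\right) = \left(- \frac{17}{15} + \frac{1}{522}\right) \left(-68\right) = \left(- \frac{2953}{2610}\right) \left(-68\right) = \frac{100402}{1305}$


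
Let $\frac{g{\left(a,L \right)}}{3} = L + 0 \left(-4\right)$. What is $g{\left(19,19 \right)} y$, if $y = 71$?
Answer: $4047$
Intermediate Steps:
$g{\left(a,L \right)} = 3 L$ ($g{\left(a,L \right)} = 3 \left(L + 0 \left(-4\right)\right) = 3 \left(L + 0\right) = 3 L$)
$g{\left(19,19 \right)} y = 3 \cdot 19 \cdot 71 = 57 \cdot 71 = 4047$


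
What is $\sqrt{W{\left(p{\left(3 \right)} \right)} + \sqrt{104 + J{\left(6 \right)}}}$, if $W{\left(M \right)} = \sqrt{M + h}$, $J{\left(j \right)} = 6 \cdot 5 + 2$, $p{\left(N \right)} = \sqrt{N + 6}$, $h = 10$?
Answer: $\sqrt{\sqrt{13} + 2 \sqrt{34}} \approx 3.9074$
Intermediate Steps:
$p{\left(N \right)} = \sqrt{6 + N}$
$J{\left(j \right)} = 32$ ($J{\left(j \right)} = 30 + 2 = 32$)
$W{\left(M \right)} = \sqrt{10 + M}$ ($W{\left(M \right)} = \sqrt{M + 10} = \sqrt{10 + M}$)
$\sqrt{W{\left(p{\left(3 \right)} \right)} + \sqrt{104 + J{\left(6 \right)}}} = \sqrt{\sqrt{10 + \sqrt{6 + 3}} + \sqrt{104 + 32}} = \sqrt{\sqrt{10 + \sqrt{9}} + \sqrt{136}} = \sqrt{\sqrt{10 + 3} + 2 \sqrt{34}} = \sqrt{\sqrt{13} + 2 \sqrt{34}}$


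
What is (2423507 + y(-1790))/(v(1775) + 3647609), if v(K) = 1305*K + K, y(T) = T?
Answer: 2421717/5965759 ≈ 0.40594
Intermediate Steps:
v(K) = 1306*K
(2423507 + y(-1790))/(v(1775) + 3647609) = (2423507 - 1790)/(1306*1775 + 3647609) = 2421717/(2318150 + 3647609) = 2421717/5965759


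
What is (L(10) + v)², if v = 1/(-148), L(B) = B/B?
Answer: 21609/21904 ≈ 0.98653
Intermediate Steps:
L(B) = 1
v = -1/148 ≈ -0.0067568
(L(10) + v)² = (1 - 1/148)² = (147/148)² = 21609/21904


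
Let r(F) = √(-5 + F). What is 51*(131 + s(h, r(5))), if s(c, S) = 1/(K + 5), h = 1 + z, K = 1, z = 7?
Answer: 13379/2 ≈ 6689.5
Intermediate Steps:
h = 8 (h = 1 + 7 = 8)
s(c, S) = ⅙ (s(c, S) = 1/(1 + 5) = 1/6 = ⅙)
51*(131 + s(h, r(5))) = 51*(131 + ⅙) = 51*(787/6) = 13379/2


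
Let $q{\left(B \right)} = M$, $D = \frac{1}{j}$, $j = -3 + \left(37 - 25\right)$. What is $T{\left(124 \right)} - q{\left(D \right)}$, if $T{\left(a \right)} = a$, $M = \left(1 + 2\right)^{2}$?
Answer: $115$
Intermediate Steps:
$M = 9$ ($M = 3^{2} = 9$)
$j = 9$ ($j = -3 + 12 = 9$)
$D = \frac{1}{9} \approx 0.11111$
$q{\left(B \right)} = 9$
$T{\left(124 \right)} - q{\left(D \right)} = 124 - 9 = 115$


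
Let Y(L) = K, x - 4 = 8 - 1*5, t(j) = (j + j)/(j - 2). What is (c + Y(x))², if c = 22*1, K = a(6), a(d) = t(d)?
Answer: 625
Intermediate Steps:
t(j) = 2*j/(-2 + j) (t(j) = (2*j)/(-2 + j) = 2*j/(-2 + j))
a(d) = 2*d/(-2 + d)
K = 3 (K = 2*6/(-2 + 6) = 2*6/4 = 2*6*(¼) = 3)
x = 7 (x = 4 + (8 - 1*5) = 4 + (8 - 5) = 4 + 3 = 7)
Y(L) = 3
c = 22
(c + Y(x))² = (22 + 3)² = 25² = 625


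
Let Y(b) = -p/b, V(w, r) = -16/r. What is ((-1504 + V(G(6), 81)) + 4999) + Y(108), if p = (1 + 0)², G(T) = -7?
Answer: 1132313/324 ≈ 3494.8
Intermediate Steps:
p = 1 (p = 1² = 1)
Y(b) = -1/b
((-1504 + V(G(6), 81)) + 4999) + Y(108) = ((-1504 - 16/81) + 4999) - 1/108 = (-121840/81 + 4999) - 1/108 = 283079/81 - 1/108 = 1132313/324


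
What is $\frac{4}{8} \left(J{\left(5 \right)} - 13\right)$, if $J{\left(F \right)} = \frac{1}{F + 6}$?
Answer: $- \frac{71}{11} \approx -6.4545$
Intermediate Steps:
$J{\left(F \right)} = \frac{1}{6 + F}$
$\frac{4}{8} \left(J{\left(5 \right)} - 13\right) = \frac{4}{8} \left(\frac{1}{6 + 5} - 13\right) = 4 \cdot \frac{1}{8} \left(\frac{1}{11} - 13\right) = \frac{\frac{1}{11} - 13}{2} = \frac{1}{2} \left(- \frac{142}{11}\right) = - \frac{71}{11}$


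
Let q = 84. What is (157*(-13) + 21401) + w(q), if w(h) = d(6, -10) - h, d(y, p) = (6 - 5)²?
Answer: 19277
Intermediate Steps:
d(y, p) = 1 (d(y, p) = 1² = 1)
w(h) = 1 - h
(157*(-13) + 21401) + w(q) = (157*(-13) + 21401) + (1 - 1*84) = (-2041 + 21401) + (1 - 84) = 19360 - 83 = 19277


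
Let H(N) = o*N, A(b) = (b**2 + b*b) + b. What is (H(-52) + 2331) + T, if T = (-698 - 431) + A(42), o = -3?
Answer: 4928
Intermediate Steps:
A(b) = b + 2*b**2 (A(b) = (b**2 + b**2) + b = 2*b**2 + b = b + 2*b**2)
H(N) = -3*N
T = 2441 (T = (-698 - 431) + 42*(1 + 2*42) = -1129 + 42*(1 + 84) = -1129 + 42*85 = -1129 + 3570 = 2441)
(H(-52) + 2331) + T = (-3*(-52) + 2331) + 2441 = (156 + 2331) + 2441 = 2487 + 2441 = 4928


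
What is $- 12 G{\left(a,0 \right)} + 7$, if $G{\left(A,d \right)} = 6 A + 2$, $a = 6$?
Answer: $-449$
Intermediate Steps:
$G{\left(A,d \right)} = 2 + 6 A$
$- 12 G{\left(a,0 \right)} + 7 = - 12 \left(2 + 6 \cdot 6\right) + 7 = - 12 \left(2 + 36\right) + 7 = \left(-12\right) 38 + 7 = -456 + 7 = -449$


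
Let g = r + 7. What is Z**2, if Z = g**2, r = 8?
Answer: 50625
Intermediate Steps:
g = 15 (g = 8 + 7 = 15)
Z = 225 (Z = 15**2 = 225)
Z**2 = 225**2 = 50625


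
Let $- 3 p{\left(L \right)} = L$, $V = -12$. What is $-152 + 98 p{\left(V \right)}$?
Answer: $240$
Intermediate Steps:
$p{\left(L \right)} = - \frac{L}{3}$
$-152 + 98 p{\left(V \right)} = -152 + 98 \left(\left(- \frac{1}{3}\right) \left(-12\right)\right) = -152 + 98 \cdot 4 = -152 + 392 = 240$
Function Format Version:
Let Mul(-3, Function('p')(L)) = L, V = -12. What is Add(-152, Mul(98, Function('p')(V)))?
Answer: 240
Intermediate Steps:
Function('p')(L) = Mul(Rational(-1, 3), L)
Add(-152, Mul(98, Function('p')(V))) = Add(-152, Mul(98, Mul(Rational(-1, 3), -12))) = Add(-152, Mul(98, 4)) = Add(-152, 392) = 240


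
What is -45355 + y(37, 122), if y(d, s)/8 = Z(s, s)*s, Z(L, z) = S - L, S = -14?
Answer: -178091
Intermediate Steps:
Z(L, z) = -14 - L
y(d, s) = 8*s*(-14 - s) (y(d, s) = 8*((-14 - s)*s) = 8*(s*(-14 - s)) = 8*s*(-14 - s))
-45355 + y(37, 122) = -45355 - 8*122*(14 + 122) = -45355 - 8*122*136 = -45355 - 132736 = -178091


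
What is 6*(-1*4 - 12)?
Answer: -96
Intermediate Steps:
6*(-1*4 - 12) = 6*(-4 - 12) = 6*(-16) = -96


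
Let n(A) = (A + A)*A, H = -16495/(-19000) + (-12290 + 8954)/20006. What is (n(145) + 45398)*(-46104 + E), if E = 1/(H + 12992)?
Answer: -1991140061395430602624/493870770297 ≈ -4.0317e+9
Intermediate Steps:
H = 26661497/38011400 (H = -16495*(-1/19000) - 3336*1/20006 = 3299/3800 - 1668/10003 = 26661497/38011400 ≈ 0.70141)
n(A) = 2*A² (n(A) = (2*A)*A = 2*A²)
E = 38011400/493870770297 (E = 1/(26661497/38011400 + 12992) = 1/(493870770297/38011400) = 38011400/493870770297 ≈ 7.6966e-5)
(n(145) + 45398)*(-46104 + E) = (2*145² + 45398)*(-46104 + 38011400/493870770297) = (2*21025 + 45398)*(-22769417955761488/493870770297) = (42050 + 45398)*(-22769417955761488/493870770297) = 87448*(-22769417955761488/493870770297) = -1991140061395430602624/493870770297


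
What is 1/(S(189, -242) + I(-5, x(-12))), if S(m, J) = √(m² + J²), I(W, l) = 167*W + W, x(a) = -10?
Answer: -168/122263 - √94285/611315 ≈ -0.0018764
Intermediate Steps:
I(W, l) = 168*W
S(m, J) = √(J² + m²)
1/(S(189, -242) + I(-5, x(-12))) = 1/(√((-242)² + 189²) + 168*(-5)) = 1/(√(58564 + 35721) - 840) = 1/(√94285 - 840) = 1/(-840 + √94285)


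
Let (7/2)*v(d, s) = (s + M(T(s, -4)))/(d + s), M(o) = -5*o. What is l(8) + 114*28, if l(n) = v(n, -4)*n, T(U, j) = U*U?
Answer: 3144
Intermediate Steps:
T(U, j) = U**2
v(d, s) = 2*(s - 5*s**2)/(7*(d + s)) (v(d, s) = 2*((s - 5*s**2)/(d + s))/7 = 2*(s - 5*s**2)/(7*(d + s)))
l(n) = -24*n/(-4 + n) (l(n) = ((2/7)*(-4)*(1 - 5*(-4))/(n - 4))*n = ((2/7)*(-4)*(1 + 20)/(-4 + n))*n = ((2/7)*(-4)*21/(-4 + n))*n = (-24/(-4 + n))*n = -24*n/(-4 + n))
l(8) + 114*28 = -24*8/(-4 + 8) + 114*28 = -24*8/4 + 3192 = -24*8*1/4 + 3192 = -48 + 3192 = 3144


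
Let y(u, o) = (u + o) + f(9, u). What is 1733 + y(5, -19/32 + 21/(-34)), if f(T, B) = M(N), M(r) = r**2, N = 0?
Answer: 944813/544 ≈ 1736.8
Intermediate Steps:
f(T, B) = 0 (f(T, B) = 0**2 = 0)
y(u, o) = o + u (y(u, o) = (u + o) + 0 = (o + u) + 0 = o + u)
1733 + y(5, -19/32 + 21/(-34)) = 1733 + ((-19/32 + 21/(-34)) + 5) = 1733 + ((-19*1/32 + 21*(-1/34)) + 5) = 1733 + ((-19/32 - 21/34) + 5) = 1733 + (-659/544 + 5) = 1733 + 2061/544 = 944813/544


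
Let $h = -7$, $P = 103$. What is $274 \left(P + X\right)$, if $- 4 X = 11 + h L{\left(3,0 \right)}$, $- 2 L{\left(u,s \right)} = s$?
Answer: $\frac{54937}{2} \approx 27469.0$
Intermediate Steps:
$L{\left(u,s \right)} = - \frac{s}{2}$
$X = - \frac{11}{4}$ ($X = - \frac{11 - 7 \left(\left(- \frac{1}{2}\right) 0\right)}{4} = - \frac{11 - 0}{4} = - \frac{11 + 0}{4} = \left(- \frac{1}{4}\right) 11 = - \frac{11}{4} \approx -2.75$)
$274 \left(P + X\right) = 274 \left(103 - \frac{11}{4}\right) = 274 \cdot \frac{401}{4} = \frac{54937}{2}$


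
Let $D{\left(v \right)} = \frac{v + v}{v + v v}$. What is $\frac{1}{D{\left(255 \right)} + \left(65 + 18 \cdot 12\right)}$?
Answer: $\frac{128}{35969} \approx 0.0035586$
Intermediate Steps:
$D{\left(v \right)} = \frac{2 v}{v + v^{2}}$
$\frac{1}{D{\left(255 \right)} + \left(65 + 18 \cdot 12\right)} = \frac{1}{\frac{2}{1 + 255} + \left(65 + 18 \cdot 12\right)} = \frac{1}{\frac{2}{256} + \left(65 + 216\right)} = \frac{1}{2 \cdot \frac{1}{256} + 281} = \frac{1}{\frac{1}{128} + 281} = \frac{1}{\frac{35969}{128}} = \frac{128}{35969}$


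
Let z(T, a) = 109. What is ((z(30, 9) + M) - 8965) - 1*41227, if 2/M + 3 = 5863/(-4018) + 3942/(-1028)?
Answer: -2615447019/52222 ≈ -50083.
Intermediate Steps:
M = -12593/52222 (M = 2/(-3 + (5863/(-4018) + 3942/(-1028))) = 2/(-3 + (5863*(-1/4018) + 3942*(-1/1028))) = 2/(-3 + (-143/98 - 1971/514)) = 2/(-3 - 66665/12593) = 2/(-104444/12593) = 2*(-12593/104444) = -12593/52222 ≈ -0.24114)
((z(30, 9) + M) - 8965) - 1*41227 = ((109 - 12593/52222) - 8965) - 1*41227 = (5679605/52222 - 8965) - 41227 = -462490625/52222 - 41227 = -2615447019/52222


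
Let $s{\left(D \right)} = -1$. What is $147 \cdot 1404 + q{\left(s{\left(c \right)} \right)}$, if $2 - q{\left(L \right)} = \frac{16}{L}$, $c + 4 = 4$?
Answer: $206406$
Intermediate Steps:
$c = 0$ ($c = -4 + 4 = 0$)
$q{\left(L \right)} = 2 - \frac{16}{L}$
$147 \cdot 1404 + q{\left(s{\left(c \right)} \right)} = 147 \cdot 1404 - \left(-2 + \frac{16}{-1}\right) = 206388 + \left(2 - -16\right) = 206388 + \left(2 + 16\right) = 206388 + 18 = 206406$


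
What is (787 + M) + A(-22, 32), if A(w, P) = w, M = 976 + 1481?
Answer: 3222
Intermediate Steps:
M = 2457
(787 + M) + A(-22, 32) = (787 + 2457) - 22 = 3244 - 22 = 3222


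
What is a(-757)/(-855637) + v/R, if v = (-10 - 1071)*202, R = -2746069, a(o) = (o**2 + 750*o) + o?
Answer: 3709914068/49992302999 ≈ 0.074210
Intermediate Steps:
a(o) = o**2 + 751*o
v = -218362 (v = -1081*202 = -218362)
a(-757)/(-855637) + v/R = -757*(751 - 757)/(-855637) - 218362/(-2746069) = -757*(-6)*(-1/855637) - 218362*(-1/2746069) = 4542*(-1/855637) + 4646/58427 = -4542/855637 + 4646/58427 = 3709914068/49992302999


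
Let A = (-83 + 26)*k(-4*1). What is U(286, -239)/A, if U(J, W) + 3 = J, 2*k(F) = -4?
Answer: 283/114 ≈ 2.4825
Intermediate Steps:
k(F) = -2 (k(F) = (1/2)*(-4) = -2)
U(J, W) = -3 + J
A = 114 (A = (-83 + 26)*(-2) = -57*(-2) = 114)
U(286, -239)/A = (-3 + 286)/114 = 283*(1/114) = 283/114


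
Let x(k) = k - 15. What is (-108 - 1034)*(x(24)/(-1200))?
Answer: 1713/200 ≈ 8.5650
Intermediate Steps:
x(k) = -15 + k
(-108 - 1034)*(x(24)/(-1200)) = (-108 - 1034)*((-15 + 24)/(-1200)) = -10278*(-1)/1200 = -1142*(-3/400) = 1713/200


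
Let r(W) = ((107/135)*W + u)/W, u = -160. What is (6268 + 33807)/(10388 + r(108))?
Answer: 1803375/467429 ≈ 3.8581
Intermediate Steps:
r(W) = (-160 + 107*W/135)/W (r(W) = ((107/135)*W - 160)/W = ((107*(1/135))*W - 160)/W = (107*W/135 - 160)/W = (-160 + 107*W/135)/W)
(6268 + 33807)/(10388 + r(108)) = (6268 + 33807)/(10388 + (107/135 - 160/108)) = 40075/(10388 + (107/135 - 160*1/108)) = 40075/(10388 + (107/135 - 40/27)) = 40075/(10388 - 31/45) = 40075/(467429/45) = 40075*(45/467429) = 1803375/467429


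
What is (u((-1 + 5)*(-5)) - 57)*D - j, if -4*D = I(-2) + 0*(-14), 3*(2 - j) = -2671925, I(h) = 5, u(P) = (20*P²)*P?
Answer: -8286869/12 ≈ -6.9057e+5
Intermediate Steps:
u(P) = 20*P³
j = 2671931/3 (j = 2 - ⅓*(-2671925) = 2 + 2671925/3 = 2671931/3 ≈ 8.9064e+5)
D = -5/4 (D = -(5 + 0*(-14))/4 = -(5 + 0)/4 = -¼*5 = -5/4 ≈ -1.2500)
(u((-1 + 5)*(-5)) - 57)*D - j = (20*((-1 + 5)*(-5))³ - 57)*(-5/4) - 1*2671931/3 = (20*(4*(-5))³ - 57)*(-5/4) - 2671931/3 = (20*(-20)³ - 57)*(-5/4) - 2671931/3 = (20*(-8000) - 57)*(-5/4) - 2671931/3 = (-160000 - 57)*(-5/4) - 2671931/3 = -160057*(-5/4) - 2671931/3 = 800285/4 - 2671931/3 = -8286869/12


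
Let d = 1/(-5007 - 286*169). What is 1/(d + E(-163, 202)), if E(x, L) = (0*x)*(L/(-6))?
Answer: -53341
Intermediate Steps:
E(x, L) = 0 (E(x, L) = 0*(L*(-1/6)) = 0*(-L/6) = 0)
d = -1/53341 (d = 1/(-5007 - 48334) = 1/(-53341) = -1/53341 ≈ -1.8747e-5)
1/(d + E(-163, 202)) = 1/(-1/53341 + 0) = 1/(-1/53341) = -53341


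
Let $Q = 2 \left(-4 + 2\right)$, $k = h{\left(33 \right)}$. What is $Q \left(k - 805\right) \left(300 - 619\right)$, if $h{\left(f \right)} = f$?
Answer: $-985072$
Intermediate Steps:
$k = 33$
$Q = -4$ ($Q = 2 \left(-2\right) = -4$)
$Q \left(k - 805\right) \left(300 - 619\right) = - 4 \left(33 - 805\right) \left(300 - 619\right) = - 4 \left(\left(-772\right) \left(-319\right)\right) = \left(-4\right) 246268 = -985072$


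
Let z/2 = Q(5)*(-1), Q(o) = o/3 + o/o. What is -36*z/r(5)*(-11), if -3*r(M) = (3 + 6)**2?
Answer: 704/9 ≈ 78.222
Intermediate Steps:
Q(o) = 1 + o/3 (Q(o) = o*(1/3) + 1 = o/3 + 1 = 1 + o/3)
r(M) = -27 (r(M) = -(3 + 6)**2/3 = -1/3*9**2 = -1/3*81 = -27)
z = -16/3 (z = 2*((1 + (1/3)*5)*(-1)) = 2*((1 + 5/3)*(-1)) = 2*((8/3)*(-1)) = 2*(-8/3) = -16/3 ≈ -5.3333)
-36*z/r(5)*(-11) = -(-192)/(-27)*(-11) = -(-192)*(-1)/27*(-11) = -36*16/81*(-11) = -64/9*(-11) = 704/9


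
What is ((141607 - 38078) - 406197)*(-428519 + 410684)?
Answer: 5398083780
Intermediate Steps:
((141607 - 38078) - 406197)*(-428519 + 410684) = (103529 - 406197)*(-17835) = -302668*(-17835) = 5398083780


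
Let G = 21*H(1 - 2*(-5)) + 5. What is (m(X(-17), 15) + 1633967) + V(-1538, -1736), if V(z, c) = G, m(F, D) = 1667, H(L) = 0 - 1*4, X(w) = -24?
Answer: 1635555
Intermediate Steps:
H(L) = -4 (H(L) = 0 - 4 = -4)
G = -79 (G = 21*(-4) + 5 = -84 + 5 = -79)
V(z, c) = -79
(m(X(-17), 15) + 1633967) + V(-1538, -1736) = (1667 + 1633967) - 79 = 1635634 - 79 = 1635555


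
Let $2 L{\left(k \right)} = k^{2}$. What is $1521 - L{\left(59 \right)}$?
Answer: $- \frac{439}{2} \approx -219.5$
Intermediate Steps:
$L{\left(k \right)} = \frac{k^{2}}{2}$
$1521 - L{\left(59 \right)} = 1521 - \frac{59^{2}}{2} = 1521 - \frac{1}{2} \cdot 3481 = 1521 - \frac{3481}{2} = - \frac{439}{2}$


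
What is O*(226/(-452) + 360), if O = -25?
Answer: -17975/2 ≈ -8987.5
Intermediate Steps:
O*(226/(-452) + 360) = -25*(226/(-452) + 360) = -25*(226*(-1/452) + 360) = -25*(-½ + 360) = -25*719/2 = -17975/2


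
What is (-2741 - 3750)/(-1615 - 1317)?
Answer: 6491/2932 ≈ 2.2138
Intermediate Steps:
(-2741 - 3750)/(-1615 - 1317) = -6491/(-2932) = -6491*(-1/2932) = 6491/2932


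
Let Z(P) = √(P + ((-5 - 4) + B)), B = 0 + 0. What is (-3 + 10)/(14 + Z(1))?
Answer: 49/102 - 7*I*√2/102 ≈ 0.48039 - 0.097054*I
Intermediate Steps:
B = 0
Z(P) = √(-9 + P) (Z(P) = √(P + ((-5 - 4) + 0)) = √(P + (-9 + 0)) = √(P - 9) = √(-9 + P))
(-3 + 10)/(14 + Z(1)) = (-3 + 10)/(14 + √(-9 + 1)) = 7/(14 + √(-8)) = 7/(14 + 2*I*√2)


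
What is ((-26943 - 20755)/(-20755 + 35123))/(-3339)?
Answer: 3407/3426768 ≈ 0.00099423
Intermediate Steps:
((-26943 - 20755)/(-20755 + 35123))/(-3339) = -47698/14368*(-1/3339) = -47698*1/14368*(-1/3339) = -23849/7184*(-1/3339) = 3407/3426768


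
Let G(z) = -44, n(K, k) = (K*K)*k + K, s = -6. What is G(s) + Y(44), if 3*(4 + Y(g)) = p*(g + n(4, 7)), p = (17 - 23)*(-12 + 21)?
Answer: -2928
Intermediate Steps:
n(K, k) = K + k*K² (n(K, k) = K²*k + K = k*K² + K = K + k*K²)
p = -54 (p = -6*9 = -54)
Y(g) = -2092 - 18*g (Y(g) = -4 + (-54*(g + 4*(1 + 4*7)))/3 = -4 + (-54*(g + 4*(1 + 28)))/3 = -4 + (-54*(g + 4*29))/3 = -4 + (-54*(g + 116))/3 = -4 + (-54*(116 + g))/3 = -4 + (-6264 - 54*g)/3 = -4 + (-2088 - 18*g) = -2092 - 18*g)
G(s) + Y(44) = -44 + (-2092 - 18*44) = -44 + (-2092 - 792) = -44 - 2884 = -2928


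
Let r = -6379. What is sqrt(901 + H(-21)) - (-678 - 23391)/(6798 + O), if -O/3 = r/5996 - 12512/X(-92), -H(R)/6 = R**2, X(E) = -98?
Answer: 2357189492/628561459 + I*sqrt(1745) ≈ 3.7501 + 41.773*I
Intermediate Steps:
H(R) = -6*R**2
O = -111595215/293804 (O = -3*(-6379/5996 - 12512/(-98)) = -3*(-6379*1/5996 - 12512*(-1/98)) = -3*(-6379/5996 + 6256/49) = -3*37198405/293804 = -111595215/293804 ≈ -379.83)
sqrt(901 + H(-21)) - (-678 - 23391)/(6798 + O) = sqrt(901 - 6*(-21)**2) - (-678 - 23391)/(6798 - 111595215/293804) = sqrt(901 - 6*441) - (-24069)/1885684377/293804 = sqrt(901 - 2646) - (-24069)*293804/1885684377 = sqrt(-1745) - 1*(-2357189492/628561459) = I*sqrt(1745) + 2357189492/628561459 = 2357189492/628561459 + I*sqrt(1745)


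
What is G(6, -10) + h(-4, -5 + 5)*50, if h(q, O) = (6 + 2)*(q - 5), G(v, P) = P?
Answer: -3610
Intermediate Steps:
h(q, O) = -40 + 8*q (h(q, O) = 8*(-5 + q) = -40 + 8*q)
G(6, -10) + h(-4, -5 + 5)*50 = -10 + (-40 + 8*(-4))*50 = -10 + (-40 - 32)*50 = -10 - 72*50 = -10 - 3600 = -3610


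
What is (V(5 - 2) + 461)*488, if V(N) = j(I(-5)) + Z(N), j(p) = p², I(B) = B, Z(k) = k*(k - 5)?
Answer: 234240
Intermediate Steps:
Z(k) = k*(-5 + k)
V(N) = 25 + N*(-5 + N) (V(N) = (-5)² + N*(-5 + N) = 25 + N*(-5 + N))
(V(5 - 2) + 461)*488 = ((25 + (5 - 2)*(-5 + (5 - 2))) + 461)*488 = ((25 + 3*(-5 + 3)) + 461)*488 = ((25 + 3*(-2)) + 461)*488 = ((25 - 6) + 461)*488 = (19 + 461)*488 = 480*488 = 234240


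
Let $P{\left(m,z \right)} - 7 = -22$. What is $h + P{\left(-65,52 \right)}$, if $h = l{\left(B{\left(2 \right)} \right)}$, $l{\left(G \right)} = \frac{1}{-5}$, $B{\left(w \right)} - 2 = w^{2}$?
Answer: $- \frac{76}{5} \approx -15.2$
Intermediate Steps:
$P{\left(m,z \right)} = -15$ ($P{\left(m,z \right)} = 7 - 22 = -15$)
$B{\left(w \right)} = 2 + w^{2}$
$l{\left(G \right)} = - \frac{1}{5}$
$h = - \frac{1}{5} \approx -0.2$
$h + P{\left(-65,52 \right)} = - \frac{1}{5} - 15 = - \frac{76}{5}$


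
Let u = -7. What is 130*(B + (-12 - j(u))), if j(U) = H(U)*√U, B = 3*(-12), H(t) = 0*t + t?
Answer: -6240 + 910*I*√7 ≈ -6240.0 + 2407.6*I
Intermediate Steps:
H(t) = t (H(t) = 0 + t = t)
B = -36
j(U) = U^(3/2) (j(U) = U*√U = U^(3/2))
130*(B + (-12 - j(u))) = 130*(-36 + (-12 - (-7)^(3/2))) = 130*(-36 + (-12 - (-7)*I*√7)) = 130*(-36 + (-12 + 7*I*√7)) = 130*(-48 + 7*I*√7) = -6240 + 910*I*√7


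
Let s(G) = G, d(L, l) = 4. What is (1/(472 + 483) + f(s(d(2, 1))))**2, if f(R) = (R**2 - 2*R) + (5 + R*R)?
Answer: 767068416/912025 ≈ 841.06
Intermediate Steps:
f(R) = 5 - 2*R + 2*R**2 (f(R) = (R**2 - 2*R) + (5 + R**2) = 5 - 2*R + 2*R**2)
(1/(472 + 483) + f(s(d(2, 1))))**2 = (1/(472 + 483) + (5 - 2*4 + 2*4**2))**2 = (1/955 + (5 - 8 + 2*16))**2 = (1/955 + (5 - 8 + 32))**2 = (1/955 + 29)**2 = (27696/955)**2 = 767068416/912025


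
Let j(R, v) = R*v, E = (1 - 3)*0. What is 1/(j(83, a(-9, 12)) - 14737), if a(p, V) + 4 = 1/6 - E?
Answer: -6/90331 ≈ -6.6422e-5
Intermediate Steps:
E = 0 (E = -2*0 = 0)
a(p, V) = -23/6 (a(p, V) = -4 + (1/6 - 1*0) = -4 + (⅙ + 0) = -4 + ⅙ = -23/6)
1/(j(83, a(-9, 12)) - 14737) = 1/(83*(-23/6) - 14737) = 1/(-1909/6 - 14737) = 1/(-90331/6) = -6/90331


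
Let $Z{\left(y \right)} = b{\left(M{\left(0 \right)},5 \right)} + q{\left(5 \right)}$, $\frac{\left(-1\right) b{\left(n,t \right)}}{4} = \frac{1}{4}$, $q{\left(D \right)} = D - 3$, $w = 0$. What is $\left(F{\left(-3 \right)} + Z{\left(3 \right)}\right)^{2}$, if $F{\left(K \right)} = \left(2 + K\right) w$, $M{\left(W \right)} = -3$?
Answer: $1$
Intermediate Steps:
$q{\left(D \right)} = -3 + D$ ($q{\left(D \right)} = D - 3 = -3 + D$)
$b{\left(n,t \right)} = -1$ ($b{\left(n,t \right)} = - \frac{4}{4} = \left(-4\right) \frac{1}{4} = -1$)
$F{\left(K \right)} = 0$ ($F{\left(K \right)} = \left(2 + K\right) 0 = 0$)
$Z{\left(y \right)} = 1$ ($Z{\left(y \right)} = -1 + \left(-3 + 5\right) = -1 + 2 = 1$)
$\left(F{\left(-3 \right)} + Z{\left(3 \right)}\right)^{2} = \left(0 + 1\right)^{2} = 1^{2} = 1$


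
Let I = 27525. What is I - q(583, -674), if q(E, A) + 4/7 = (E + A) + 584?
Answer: 189228/7 ≈ 27033.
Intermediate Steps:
q(E, A) = 4084/7 + A + E (q(E, A) = -4/7 + ((E + A) + 584) = -4/7 + ((A + E) + 584) = -4/7 + (584 + A + E) = 4084/7 + A + E)
I - q(583, -674) = 27525 - (4084/7 - 674 + 583) = 27525 - 1*3447/7 = 27525 - 3447/7 = 189228/7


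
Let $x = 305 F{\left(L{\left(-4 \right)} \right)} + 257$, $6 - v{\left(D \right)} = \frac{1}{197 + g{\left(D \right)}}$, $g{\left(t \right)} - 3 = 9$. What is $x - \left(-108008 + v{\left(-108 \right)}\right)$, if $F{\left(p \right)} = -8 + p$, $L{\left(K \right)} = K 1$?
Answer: $\frac{21861192}{209} \approx 1.046 \cdot 10^{5}$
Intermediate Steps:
$L{\left(K \right)} = K$
$g{\left(t \right)} = 12$ ($g{\left(t \right)} = 3 + 9 = 12$)
$v{\left(D \right)} = \frac{1253}{209}$ ($v{\left(D \right)} = 6 - \frac{1}{197 + 12} = 6 - \frac{1}{209} = \frac{1253}{209}$)
$x = -3403$ ($x = 305 \left(-8 - 4\right) + 257 = 305 \left(-12\right) + 257 = -3660 + 257 = -3403$)
$x - \left(-108008 + v{\left(-108 \right)}\right) = -3403 - - \frac{22572419}{209} = -3403 + \left(108008 - \frac{1253}{209}\right) = -3403 + \frac{22572419}{209} = \frac{21861192}{209}$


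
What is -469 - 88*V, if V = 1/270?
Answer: -63359/135 ≈ -469.33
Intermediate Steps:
V = 1/270 ≈ 0.0037037
-469 - 88*V = -469 - 88*1/270 = -469 - 44/135 = -63359/135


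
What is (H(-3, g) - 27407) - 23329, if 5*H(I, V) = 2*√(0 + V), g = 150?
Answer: -50736 + 2*√6 ≈ -50731.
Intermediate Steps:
H(I, V) = 2*√V/5 (H(I, V) = (2*√(0 + V))/5 = (2*√V)/5 = 2*√V/5)
(H(-3, g) - 27407) - 23329 = (2*√150/5 - 27407) - 23329 = (2*(5*√6)/5 - 27407) - 23329 = (2*√6 - 27407) - 23329 = (-27407 + 2*√6) - 23329 = -50736 + 2*√6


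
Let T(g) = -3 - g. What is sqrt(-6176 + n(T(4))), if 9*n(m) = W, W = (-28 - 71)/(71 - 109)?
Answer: I*sqrt(8917726)/38 ≈ 78.586*I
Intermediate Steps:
W = 99/38 (W = -99/(-38) = -99*(-1/38) = 99/38 ≈ 2.6053)
n(m) = 11/38 (n(m) = (1/9)*(99/38) = 11/38)
sqrt(-6176 + n(T(4))) = sqrt(-6176 + 11/38) = sqrt(-234677/38) = I*sqrt(8917726)/38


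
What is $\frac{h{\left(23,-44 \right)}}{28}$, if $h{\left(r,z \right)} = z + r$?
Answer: $- \frac{3}{4} \approx -0.75$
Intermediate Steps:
$h{\left(r,z \right)} = r + z$
$\frac{h{\left(23,-44 \right)}}{28} = \frac{23 - 44}{28} = \left(-21\right) \frac{1}{28} = - \frac{3}{4}$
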